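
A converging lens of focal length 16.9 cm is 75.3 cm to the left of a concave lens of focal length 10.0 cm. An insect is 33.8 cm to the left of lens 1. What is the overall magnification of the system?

m = -0.194

Lens 1: 1/d_i1 = 1/(16.9) − 1/(33.8) = 0.02959, so d_i1 = 33.80 cm; m₁ = −d_i1/d_o1 = -1.000.
d_o2 = 75.3 − (33.80) = 41.50 cm.
f₂ = −10.0 cm (diverging).
Lens 2: 1/d_i2 = 1/(-10.0) − 1/(41.50) = -0.1241, so d_i2 = -8.058 cm; m₂ = −d_i2/d_o2 = +0.1942.
m = m₁·m₂ = (-1.000)(+0.1942) = -0.194.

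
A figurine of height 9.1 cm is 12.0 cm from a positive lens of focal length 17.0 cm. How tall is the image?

30.9 cm

1/d_i = 1/f − 1/d_o = 1/(17.00) − 1/(12.0) = -0.02451, so d_i = -40.80 cm.
m = −d_i/d_o = +3.400.
|h_i| = |m|·h_o = 3.400 × 9.1 = 30.9 cm. The image is virtual, upright and enlarged, on the same side as the object.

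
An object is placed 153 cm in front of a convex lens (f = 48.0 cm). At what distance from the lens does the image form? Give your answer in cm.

Thin-lens equation: 1/v = 1/f − 1/u = 1/(48.00) − 1/(153) = 0.02083 − 0.006536 = 0.01430, so v = 69.9 cm.
The image is real, inverted and reduced, on the far side of the lens.

69.9 cm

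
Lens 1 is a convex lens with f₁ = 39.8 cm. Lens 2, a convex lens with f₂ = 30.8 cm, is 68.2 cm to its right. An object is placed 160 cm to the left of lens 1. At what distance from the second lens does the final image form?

Lens 1: 1/d_i1 = 1/f₁ − 1/d_o1 = 1/(39.8) − 1/(160) = 0.01888, so d_i1 = 52.98 cm.
The intermediate image is 52.98 cm to the right of lens 1, which is 68.2 − (52.98) = 15.22 cm to the left of lens 2, so d_o2 = +15.22 cm.
Lens 2: 1/d_i2 = 1/f₂ − 1/d_o2 = 1/(30.8) − 1/(15.22) = -0.03324, so d_i2 = -30.1 cm.
The final image is virtual, 30.1 cm to the left of lens 2 (overall magnification ≈ -0.65).

30.1 cm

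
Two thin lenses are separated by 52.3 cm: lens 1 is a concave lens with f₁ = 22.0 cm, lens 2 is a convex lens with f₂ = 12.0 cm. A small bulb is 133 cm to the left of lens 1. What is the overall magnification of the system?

f₁ = −22.0 cm (diverging).
Lens 1: 1/d_i1 = 1/(-22.0) − 1/(133) = -0.05297, so d_i1 = -18.88 cm; m₁ = −d_i1/d_o1 = +0.1420.
d_o2 = 52.3 − (-18.88) = 71.18 cm.
Lens 2: 1/d_i2 = 1/(12.0) − 1/(71.18) = 0.06928, so d_i2 = 14.43 cm; m₂ = −d_i2/d_o2 = -0.2028.
m = m₁·m₂ = (+0.1420)(-0.2028) = -0.0288.

m = -0.0288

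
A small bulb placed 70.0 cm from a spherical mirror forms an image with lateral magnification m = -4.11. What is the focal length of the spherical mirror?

f = 56.3 cm (concave)

m = −d_i/d_o ⇒ d_i = −m·d_o = −(-4.11)·(70.0) = 287.7 cm.
1/f = 1/d_o + 1/d_i = 1/(70.0) + 1/(287.7) = 0.01776, so f = 56.3 cm.
Since f is positive, the spherical mirror is concave.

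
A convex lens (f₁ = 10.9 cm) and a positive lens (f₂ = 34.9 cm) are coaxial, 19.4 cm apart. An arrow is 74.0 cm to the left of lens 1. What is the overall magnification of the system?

m = -0.213

Lens 1: 1/d_i1 = 1/(10.9) − 1/(74.0) = 0.07823, so d_i1 = 12.78 cm; m₁ = −d_i1/d_o1 = -0.1727.
d_o2 = 19.4 − (12.78) = 6.620 cm.
Lens 2: 1/d_i2 = 1/(34.9) − 1/(6.620) = -0.1224, so d_i2 = -8.170 cm; m₂ = −d_i2/d_o2 = +1.234.
m = m₁·m₂ = (-0.1727)(+1.234) = -0.213.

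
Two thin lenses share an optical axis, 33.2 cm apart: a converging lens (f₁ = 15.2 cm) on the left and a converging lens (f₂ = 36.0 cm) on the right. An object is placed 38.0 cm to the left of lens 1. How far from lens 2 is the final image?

10.1 cm

Lens 1: 1/d_i1 = 1/f₁ − 1/d_o1 = 1/(15.2) − 1/(38.0) = 0.03947, so d_i1 = 25.33 cm.
The intermediate image is 25.33 cm to the right of lens 1, which is 33.2 − (25.33) = 7.870 cm to the left of lens 2, so d_o2 = +7.870 cm.
Lens 2: 1/d_i2 = 1/f₂ − 1/d_o2 = 1/(36.0) − 1/(7.870) = -0.09929, so d_i2 = -10.1 cm.
The final image is virtual, 10.1 cm to the left of lens 2 (overall magnification ≈ -0.85).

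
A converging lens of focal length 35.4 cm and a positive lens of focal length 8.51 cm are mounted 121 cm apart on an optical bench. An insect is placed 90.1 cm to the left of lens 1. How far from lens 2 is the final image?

Lens 1: 1/d_i1 = 1/f₁ − 1/d_o1 = 1/(35.4) − 1/(90.1) = 0.01715, so d_i1 = 58.31 cm.
The intermediate image is 58.31 cm to the right of lens 1, which is 121 − (58.31) = 62.69 cm to the left of lens 2, so d_o2 = +62.69 cm.
Lens 2: 1/d_i2 = 1/f₂ − 1/d_o2 = 1/(8.51) − 1/(62.69) = 0.1016, so d_i2 = 9.85 cm.
The final image is real, 9.85 cm to the right of lens 2 (overall magnification ≈ 0.10).

9.85 cm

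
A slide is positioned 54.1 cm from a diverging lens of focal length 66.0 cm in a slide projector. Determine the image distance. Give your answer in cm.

For a diverging lens, f = -66.0 cm.
Thin-lens equation: 1/s_i = 1/f − 1/s_o = 1/(-66.00) − 1/(54.1) = -0.01515 − 0.01848 = -0.03364, so s_i = -29.7 cm.
The image is virtual, upright and reduced, on the same side as the object.

29.7 cm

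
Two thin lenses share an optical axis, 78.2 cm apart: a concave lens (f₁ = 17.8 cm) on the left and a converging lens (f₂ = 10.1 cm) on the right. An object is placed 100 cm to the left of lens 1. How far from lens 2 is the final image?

Lens 1 is diverging, so f₁ = −17.8 cm.
Lens 1: 1/d_i1 = 1/f₁ − 1/d_o1 = 1/(-17.8) − 1/(100) = -0.06618, so d_i1 = -15.11 cm.
The intermediate image is 15.11 cm to the left of lens 1 (virtual), which is 78.2 − (-15.11) = 93.31 cm to the left of lens 2, so d_o2 = +93.31 cm.
Lens 2: 1/d_i2 = 1/f₂ − 1/d_o2 = 1/(10.1) − 1/(93.31) = 0.08829, so d_i2 = 11.3 cm.
The final image is real, 11.3 cm to the right of lens 2 (overall magnification ≈ -0.018).

11.3 cm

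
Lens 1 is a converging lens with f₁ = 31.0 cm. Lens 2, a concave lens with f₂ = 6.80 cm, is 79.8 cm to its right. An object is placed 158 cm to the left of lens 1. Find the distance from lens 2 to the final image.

5.84 cm

Lens 1: 1/d_i1 = 1/f₁ − 1/d_o1 = 1/(31.0) − 1/(158) = 0.02593, so d_i1 = 38.57 cm.
The intermediate image is 38.57 cm to the right of lens 1, which is 79.8 − (38.57) = 41.23 cm to the left of lens 2, so d_o2 = +41.23 cm.
Lens 2 is diverging, so f₂ = −6.80 cm.
Lens 2: 1/d_i2 = 1/f₂ − 1/d_o2 = 1/(-6.80) − 1/(41.23) = -0.1713, so d_i2 = -5.84 cm.
The final image is virtual, 5.84 cm to the left of lens 2 (overall magnification ≈ -0.035).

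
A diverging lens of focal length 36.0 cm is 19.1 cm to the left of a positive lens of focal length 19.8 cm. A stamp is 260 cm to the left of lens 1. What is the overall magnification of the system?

f₁ = −36.0 cm (diverging).
Lens 1: 1/d_i1 = 1/(-36.0) − 1/(260) = -0.03162, so d_i1 = -31.62 cm; m₁ = −d_i1/d_o1 = +0.1216.
d_o2 = 19.1 − (-31.62) = 50.72 cm.
Lens 2: 1/d_i2 = 1/(19.8) − 1/(50.72) = 0.03079, so d_i2 = 32.48 cm; m₂ = −d_i2/d_o2 = -0.6404.
m = m₁·m₂ = (+0.1216)(-0.6404) = -0.0779.

m = -0.0779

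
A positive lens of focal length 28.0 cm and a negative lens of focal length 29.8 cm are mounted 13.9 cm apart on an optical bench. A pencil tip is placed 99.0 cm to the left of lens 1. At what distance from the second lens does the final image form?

Lens 1: 1/d_i1 = 1/f₁ − 1/d_o1 = 1/(28.0) − 1/(99.0) = 0.02561, so d_i1 = 39.04 cm.
The intermediate image is 39.04 cm to the right of lens 1, which lies 25.14 cm to the right of lens 2 — a virtual object — so d_o2 = −25.14 cm.
Lens 2 is diverging, so f₂ = −29.8 cm.
Lens 2: 1/d_i2 = 1/f₂ − 1/d_o2 = 1/(-29.8) − 1/(-25.14) = 0.006220, so d_i2 = 161 cm.
The final image is real, 161 cm to the right of lens 2 (overall magnification ≈ -2.5).

161 cm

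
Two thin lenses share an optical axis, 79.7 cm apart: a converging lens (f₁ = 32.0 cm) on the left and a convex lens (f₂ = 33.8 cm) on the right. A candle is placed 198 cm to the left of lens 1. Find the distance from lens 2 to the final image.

Lens 1: 1/d_i1 = 1/f₁ − 1/d_o1 = 1/(32.0) − 1/(198) = 0.02620, so d_i1 = 38.17 cm.
The intermediate image is 38.17 cm to the right of lens 1, which is 79.7 − (38.17) = 41.53 cm to the left of lens 2, so d_o2 = +41.53 cm.
Lens 2: 1/d_i2 = 1/f₂ − 1/d_o2 = 1/(33.8) − 1/(41.53) = 0.005507, so d_i2 = 182 cm.
The final image is real, 182 cm to the right of lens 2 (overall magnification ≈ 0.84).

182 cm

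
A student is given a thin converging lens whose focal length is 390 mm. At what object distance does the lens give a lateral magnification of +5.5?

319 mm

m = −d_i/d_o ⇒ d_i = −m·d_o.
1/f = 1/d_o + 1/d_i = 1/d_o − 1/(m·d_o) = (1 − 1/m)/d_o, so d_o = f(1 − 1/m) = (390.0)(1 − 1/(+5.5)) = 319 mm.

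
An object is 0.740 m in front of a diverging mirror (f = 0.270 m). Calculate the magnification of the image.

For a diverging mirror, f = -0.270 m.
1/d_i = 1/f − 1/d_o = 1/(-0.2700) − 1/(0.740) = -5.055, so d_i = -0.1978 m.
m = −d_i/d_o = −(-0.1978)/(0.740) = +0.267.
The image is virtual, upright and reduced, behind the mirror.

m = +0.267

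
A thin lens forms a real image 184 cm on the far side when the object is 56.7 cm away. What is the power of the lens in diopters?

P = +2.31 D

d_i = +184 cm.
1/f = 1/d_o + 1/d_i = 1/(56.7) + 1/(184) = 0.02307 cm⁻¹.
f = 43.34 cm = 0.4334 m, so P = 1/f = +2.31 D.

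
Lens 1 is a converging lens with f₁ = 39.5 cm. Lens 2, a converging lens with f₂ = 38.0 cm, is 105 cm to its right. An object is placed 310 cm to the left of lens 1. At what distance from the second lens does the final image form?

Lens 1: 1/d_i1 = 1/f₁ − 1/d_o1 = 1/(39.5) − 1/(310) = 0.02209, so d_i1 = 45.27 cm.
The intermediate image is 45.27 cm to the right of lens 1, which is 105 − (45.27) = 59.73 cm to the left of lens 2, so d_o2 = +59.73 cm.
Lens 2: 1/d_i2 = 1/f₂ − 1/d_o2 = 1/(38.0) − 1/(59.73) = 0.009574, so d_i2 = 104 cm.
The final image is real, 104 cm to the right of lens 2 (overall magnification ≈ 0.26).

104 cm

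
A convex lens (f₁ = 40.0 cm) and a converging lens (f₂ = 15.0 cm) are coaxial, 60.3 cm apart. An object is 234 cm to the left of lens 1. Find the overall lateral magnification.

m = -1.05

Lens 1: 1/d_i1 = 1/(40.0) − 1/(234) = 0.02073, so d_i1 = 48.25 cm; m₁ = −d_i1/d_o1 = -0.2062.
d_o2 = 60.3 − (48.25) = 12.05 cm.
Lens 2: 1/d_i2 = 1/(15.0) − 1/(12.05) = -0.01632, so d_i2 = -61.27 cm; m₂ = −d_i2/d_o2 = +5.085.
m = m₁·m₂ = (-0.2062)(+5.085) = -1.05.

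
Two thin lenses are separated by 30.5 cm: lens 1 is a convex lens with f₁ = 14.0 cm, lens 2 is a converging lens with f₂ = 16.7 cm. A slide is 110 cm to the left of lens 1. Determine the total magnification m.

m = -1.09

Lens 1: 1/d_i1 = 1/(14.0) − 1/(110) = 0.06234, so d_i1 = 16.04 cm; m₁ = −d_i1/d_o1 = -0.1458.
d_o2 = 30.5 − (16.04) = 14.46 cm.
Lens 2: 1/d_i2 = 1/(16.7) − 1/(14.46) = -0.009276, so d_i2 = -107.8 cm; m₂ = −d_i2/d_o2 = +7.455.
m = m₁·m₂ = (-0.1458)(+7.455) = -1.09.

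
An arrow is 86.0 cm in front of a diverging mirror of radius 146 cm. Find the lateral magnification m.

f = R/2 = 146/2 = 73.00 cm; for a diverging mirror, f = -73.00 cm.
1/d_i = 1/f − 1/d_o = 1/(-73.00) − 1/(86.0) = -0.02533, so d_i = -39.48 cm.
m = −d_i/d_o = −(-39.48)/(86.0) = +0.459.
The image is virtual, upright and reduced, behind the mirror.

m = +0.459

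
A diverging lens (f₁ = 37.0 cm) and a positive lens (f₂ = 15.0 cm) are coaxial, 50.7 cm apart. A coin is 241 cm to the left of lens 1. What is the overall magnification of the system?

m = -0.0295

f₁ = −37.0 cm (diverging).
Lens 1: 1/d_i1 = 1/(-37.0) − 1/(241) = -0.03118, so d_i1 = -32.08 cm; m₁ = −d_i1/d_o1 = +0.1331.
d_o2 = 50.7 − (-32.08) = 82.78 cm.
Lens 2: 1/d_i2 = 1/(15.0) − 1/(82.78) = 0.05459, so d_i2 = 18.32 cm; m₂ = −d_i2/d_o2 = -0.2213.
m = m₁·m₂ = (+0.1331)(-0.2213) = -0.0295.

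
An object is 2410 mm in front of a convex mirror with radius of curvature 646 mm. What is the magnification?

f = R/2 = 646/2 = 323.0 mm; for a convex mirror, f = -323.0 mm.
1/d_i = 1/f − 1/d_o = 1/(-323.0) − 1/(2410) = -0.003511, so d_i = -284.8 mm.
m = −d_i/d_o = −(-284.8)/(2410) = +0.118.
The image is virtual, upright and reduced, behind the mirror.

m = +0.118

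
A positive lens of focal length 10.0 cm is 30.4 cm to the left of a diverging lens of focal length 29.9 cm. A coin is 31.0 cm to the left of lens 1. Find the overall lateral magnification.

Lens 1: 1/d_i1 = 1/(10.0) − 1/(31.0) = 0.06774, so d_i1 = 14.76 cm; m₁ = −d_i1/d_o1 = -0.4761.
d_o2 = 30.4 − (14.76) = 15.64 cm.
f₂ = −29.9 cm (diverging).
Lens 2: 1/d_i2 = 1/(-29.9) − 1/(15.64) = -0.09738, so d_i2 = -10.27 cm; m₂ = −d_i2/d_o2 = +0.6566.
m = m₁·m₂ = (-0.4761)(+0.6566) = -0.313.

m = -0.313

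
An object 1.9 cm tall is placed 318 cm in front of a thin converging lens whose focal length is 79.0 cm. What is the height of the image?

1/d_i = 1/f − 1/d_o = 1/(79.00) − 1/(318) = 0.009514, so d_i = 105.1 cm.
m = −d_i/d_o = -0.3305.
|h_i| = |m|·h_o = 0.3305 × 1.9 = 0.628 cm. The image is real, inverted and reduced, on the far side of the lens.

0.628 cm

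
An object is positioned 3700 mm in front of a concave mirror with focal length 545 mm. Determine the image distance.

639 mm

Mirror equation: 1/s_i = 1/f − 1/s_o = 1/(545.0) − 1/(3700) = 0.001835 − 0.0002703 = 0.001565, so s_i = 639 mm.
The image is real, inverted and reduced, in front of the mirror.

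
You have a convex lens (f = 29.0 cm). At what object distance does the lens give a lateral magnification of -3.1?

m = −d_i/d_o ⇒ d_i = −m·d_o.
1/f = 1/d_o + 1/d_i = 1/d_o − 1/(m·d_o) = (1 − 1/m)/d_o, so d_o = f(1 − 1/m) = (29.00)(1 − 1/(-3.1)) = 38.4 cm.

38.4 cm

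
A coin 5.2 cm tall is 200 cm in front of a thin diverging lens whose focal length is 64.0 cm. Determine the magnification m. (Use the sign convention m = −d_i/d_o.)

For a diverging lens, f = -64.0 cm.
1/d_i = 1/f − 1/d_o = 1/(-64.00) − 1/(200) = -0.02063, so d_i = -48.48 cm.
m = −d_i/d_o = −(-48.48)/(200) = +0.242.
The image is virtual, upright and reduced, on the same side as the object.

m = +0.242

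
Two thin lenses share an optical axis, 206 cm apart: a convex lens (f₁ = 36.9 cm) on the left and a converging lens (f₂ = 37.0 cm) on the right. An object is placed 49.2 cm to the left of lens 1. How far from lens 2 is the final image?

Lens 1: 1/d_i1 = 1/f₁ − 1/d_o1 = 1/(36.9) − 1/(49.2) = 0.006775, so d_i1 = 147.6 cm.
The intermediate image is 147.6 cm to the right of lens 1, which is 206 − (147.6) = 58.40 cm to the left of lens 2, so d_o2 = +58.40 cm.
Lens 2: 1/d_i2 = 1/f₂ − 1/d_o2 = 1/(37.0) − 1/(58.40) = 0.009904, so d_i2 = 101 cm.
The final image is real, 101 cm to the right of lens 2 (overall magnification ≈ 5.2).

101 cm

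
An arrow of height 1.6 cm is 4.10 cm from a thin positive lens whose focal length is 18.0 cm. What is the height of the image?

2.07 cm

1/d_i = 1/f − 1/d_o = 1/(18.00) − 1/(4.10) = -0.1883, so d_i = -5.309 cm.
m = −d_i/d_o = +1.295.
|h_i| = |m|·h_o = 1.295 × 1.6 = 2.07 cm. The image is virtual, upright and enlarged, on the same side as the object.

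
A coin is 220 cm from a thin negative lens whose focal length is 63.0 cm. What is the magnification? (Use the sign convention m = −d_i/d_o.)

m = +0.223

For a negative lens, f = -63.0 cm.
1/d_i = 1/f − 1/d_o = 1/(-63.00) − 1/(220) = -0.02042, so d_i = -48.98 cm.
m = −d_i/d_o = −(-48.98)/(220) = +0.223.
The image is virtual, upright and reduced, on the same side as the object.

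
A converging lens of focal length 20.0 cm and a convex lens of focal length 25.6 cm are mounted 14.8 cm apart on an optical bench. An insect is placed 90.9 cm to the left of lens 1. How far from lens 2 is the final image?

7.62 cm

Lens 1: 1/d_i1 = 1/f₁ − 1/d_o1 = 1/(20.0) − 1/(90.9) = 0.03900, so d_i1 = 25.64 cm.
The intermediate image is 25.64 cm to the right of lens 1, which lies 10.84 cm to the right of lens 2 — a virtual object — so d_o2 = −10.84 cm.
Lens 2: 1/d_i2 = 1/f₂ − 1/d_o2 = 1/(25.6) − 1/(-10.84) = 0.1313, so d_i2 = 7.62 cm.
The final image is real, 7.62 cm to the right of lens 2 (overall magnification ≈ -0.20).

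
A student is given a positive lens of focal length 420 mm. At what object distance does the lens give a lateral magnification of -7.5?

476 mm

m = −d_i/d_o ⇒ d_i = −m·d_o.
1/f = 1/d_o + 1/d_i = 1/d_o − 1/(m·d_o) = (1 − 1/m)/d_o, so d_o = f(1 − 1/m) = (420.0)(1 − 1/(-7.5)) = 476 mm.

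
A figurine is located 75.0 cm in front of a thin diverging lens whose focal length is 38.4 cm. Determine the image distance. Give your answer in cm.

25.4 cm

For a diverging lens, f = -38.4 cm.
Thin-lens equation: 1/d_i = 1/f − 1/d_o = 1/(-38.40) − 1/(75.0) = -0.02604 − 0.01333 = -0.03938, so d_i = -25.4 cm.
The image is virtual, upright and reduced, on the same side as the object.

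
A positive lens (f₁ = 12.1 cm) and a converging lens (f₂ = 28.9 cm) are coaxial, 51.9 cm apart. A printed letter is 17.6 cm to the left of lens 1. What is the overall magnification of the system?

m = -4.04

Lens 1: 1/d_i1 = 1/(12.1) − 1/(17.6) = 0.02583, so d_i1 = 38.72 cm; m₁ = −d_i1/d_o1 = -2.200.
d_o2 = 51.9 − (38.72) = 13.18 cm.
Lens 2: 1/d_i2 = 1/(28.9) − 1/(13.18) = -0.04127, so d_i2 = -24.23 cm; m₂ = −d_i2/d_o2 = +1.838.
m = m₁·m₂ = (-2.200)(+1.838) = -4.04.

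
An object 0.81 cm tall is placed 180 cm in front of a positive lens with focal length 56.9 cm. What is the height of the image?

1/d_i = 1/f − 1/d_o = 1/(56.90) − 1/(180) = 0.01202, so d_i = 83.20 cm.
m = −d_i/d_o = -0.4622.
|h_i| = |m|·h_o = 0.4622 × 0.81 = 0.374 cm. The image is real, inverted and reduced, on the far side of the lens.

0.374 cm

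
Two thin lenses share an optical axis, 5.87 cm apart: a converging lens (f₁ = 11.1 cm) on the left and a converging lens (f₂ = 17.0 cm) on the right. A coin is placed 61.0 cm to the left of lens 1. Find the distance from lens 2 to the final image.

Lens 1: 1/d_i1 = 1/f₁ − 1/d_o1 = 1/(11.1) − 1/(61.0) = 0.07370, so d_i1 = 13.57 cm.
The intermediate image is 13.57 cm to the right of lens 1, which lies 7.700 cm to the right of lens 2 — a virtual object — so d_o2 = −7.700 cm.
Lens 2: 1/d_i2 = 1/f₂ − 1/d_o2 = 1/(17.0) − 1/(-7.700) = 0.1887, so d_i2 = 5.30 cm.
The final image is real, 5.30 cm to the right of lens 2 (overall magnification ≈ -0.15).

5.30 cm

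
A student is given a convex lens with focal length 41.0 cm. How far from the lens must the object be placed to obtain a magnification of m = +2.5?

24.6 cm

m = −d_i/d_o ⇒ d_i = −m·d_o.
1/f = 1/d_o + 1/d_i = 1/d_o − 1/(m·d_o) = (1 − 1/m)/d_o, so d_o = f(1 − 1/m) = (41.00)(1 − 1/(+2.5)) = 24.6 cm.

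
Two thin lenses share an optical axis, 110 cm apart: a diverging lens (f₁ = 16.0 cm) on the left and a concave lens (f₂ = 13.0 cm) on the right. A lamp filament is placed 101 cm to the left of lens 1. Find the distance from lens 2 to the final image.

11.8 cm

Lens 1 is diverging, so f₁ = −16.0 cm.
Lens 1: 1/d_i1 = 1/f₁ − 1/d_o1 = 1/(-16.0) − 1/(101) = -0.07240, so d_i1 = -13.81 cm.
The intermediate image is 13.81 cm to the left of lens 1 (virtual), which is 110 − (-13.81) = 123.8 cm to the left of lens 2, so d_o2 = +123.8 cm.
Lens 2 is diverging, so f₂ = −13.0 cm.
Lens 2: 1/d_i2 = 1/f₂ − 1/d_o2 = 1/(-13.0) − 1/(123.8) = -0.08500, so d_i2 = -11.8 cm.
The final image is virtual, 11.8 cm to the left of lens 2 (overall magnification ≈ 0.013).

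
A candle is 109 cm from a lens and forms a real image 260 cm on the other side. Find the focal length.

f = 76.8 cm (converging)

Real image ⇒ d_i = +260 cm.
1/f = 1/d_o + 1/d_i = 1/(109) + 1/(260) = 0.01302, so f = 76.8 cm.
Since f is positive, the lens is converging.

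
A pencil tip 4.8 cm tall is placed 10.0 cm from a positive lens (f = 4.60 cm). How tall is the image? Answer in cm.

4.09 cm

1/d_i = 1/f − 1/d_o = 1/(4.600) − 1/(10.0) = 0.1174, so d_i = 8.519 cm.
m = −d_i/d_o = -0.8519.
|h_i| = |m|·h_o = 0.8519 × 4.8 = 4.09 cm. The image is real, inverted and reduced, on the far side of the lens.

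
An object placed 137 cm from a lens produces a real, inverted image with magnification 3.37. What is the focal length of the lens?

m = −d_i/d_o ⇒ d_i = −m·d_o = −(-3.37)·(137) = 461.7 cm.
1/f = 1/d_o + 1/d_i = 1/(137) + 1/(461.7) = 0.009465, so f = 106 cm.
Since f is positive, the lens is converging.

f = 106 cm (converging)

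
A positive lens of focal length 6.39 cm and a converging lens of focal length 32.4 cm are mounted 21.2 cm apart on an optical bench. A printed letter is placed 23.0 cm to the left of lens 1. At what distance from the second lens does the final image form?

20.0 cm

Lens 1: 1/d_i1 = 1/f₁ − 1/d_o1 = 1/(6.39) − 1/(23.0) = 0.1130, so d_i1 = 8.848 cm.
The intermediate image is 8.848 cm to the right of lens 1, which is 21.2 − (8.848) = 12.35 cm to the left of lens 2, so d_o2 = +12.35 cm.
Lens 2: 1/d_i2 = 1/f₂ − 1/d_o2 = 1/(32.4) − 1/(12.35) = -0.05011, so d_i2 = -20.0 cm.
The final image is virtual, 20.0 cm to the left of lens 2 (overall magnification ≈ -0.62).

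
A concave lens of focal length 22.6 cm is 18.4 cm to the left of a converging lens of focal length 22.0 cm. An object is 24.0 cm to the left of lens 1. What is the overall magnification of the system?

m = -1.33

f₁ = −22.6 cm (diverging).
Lens 1: 1/d_i1 = 1/(-22.6) − 1/(24.0) = -0.08591, so d_i1 = -11.64 cm; m₁ = −d_i1/d_o1 = +0.4850.
d_o2 = 18.4 − (-11.64) = 30.04 cm.
Lens 2: 1/d_i2 = 1/(22.0) − 1/(30.04) = 0.01217, so d_i2 = 82.20 cm; m₂ = −d_i2/d_o2 = -2.736.
m = m₁·m₂ = (+0.4850)(-2.736) = -1.33.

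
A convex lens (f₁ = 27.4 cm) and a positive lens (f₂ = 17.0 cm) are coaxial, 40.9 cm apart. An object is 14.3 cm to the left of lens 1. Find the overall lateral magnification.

m = -0.661

Lens 1: 1/d_i1 = 1/(27.4) − 1/(14.3) = -0.03343, so d_i1 = -29.91 cm; m₁ = −d_i1/d_o1 = +2.092.
d_o2 = 40.9 − (-29.91) = 70.81 cm.
Lens 2: 1/d_i2 = 1/(17.0) − 1/(70.81) = 0.04470, so d_i2 = 22.37 cm; m₂ = −d_i2/d_o2 = -0.3159.
m = m₁·m₂ = (+2.092)(-0.3159) = -0.661.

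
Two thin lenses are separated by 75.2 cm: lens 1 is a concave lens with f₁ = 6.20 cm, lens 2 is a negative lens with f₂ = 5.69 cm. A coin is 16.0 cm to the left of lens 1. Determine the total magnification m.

f₁ = −6.20 cm (diverging).
Lens 1: 1/d_i1 = 1/(-6.20) − 1/(16.0) = -0.2238, so d_i1 = -4.468 cm; m₁ = −d_i1/d_o1 = +0.2792.
d_o2 = 75.2 − (-4.468) = 79.67 cm.
f₂ = −5.69 cm (diverging).
Lens 2: 1/d_i2 = 1/(-5.69) − 1/(79.67) = -0.1883, so d_i2 = -5.311 cm; m₂ = −d_i2/d_o2 = +0.06666.
m = m₁·m₂ = (+0.2792)(+0.06666) = +0.0186.

m = +0.0186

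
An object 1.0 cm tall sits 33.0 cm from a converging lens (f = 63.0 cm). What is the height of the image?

2.10 cm

1/d_i = 1/f − 1/d_o = 1/(63.00) − 1/(33.0) = -0.01443, so d_i = -69.30 cm.
m = −d_i/d_o = +2.100.
|h_i| = |m|·h_o = 2.100 × 1.0 = 2.10 cm. The image is virtual, upright and enlarged, on the same side as the object.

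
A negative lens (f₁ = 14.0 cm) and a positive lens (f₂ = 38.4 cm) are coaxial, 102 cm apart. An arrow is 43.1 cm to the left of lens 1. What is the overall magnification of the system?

f₁ = −14.0 cm (diverging).
Lens 1: 1/d_i1 = 1/(-14.0) − 1/(43.1) = -0.09463, so d_i1 = -10.57 cm; m₁ = −d_i1/d_o1 = +0.2452.
d_o2 = 102 − (-10.57) = 112.6 cm.
Lens 2: 1/d_i2 = 1/(38.4) − 1/(112.6) = 0.01716, so d_i2 = 58.27 cm; m₂ = −d_i2/d_o2 = -0.5175.
m = m₁·m₂ = (+0.2452)(-0.5175) = -0.127.

m = -0.127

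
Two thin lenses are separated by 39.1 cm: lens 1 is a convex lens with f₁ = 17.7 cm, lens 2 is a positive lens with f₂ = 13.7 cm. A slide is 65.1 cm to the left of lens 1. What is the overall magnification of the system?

Lens 1: 1/d_i1 = 1/(17.7) − 1/(65.1) = 0.04114, so d_i1 = 24.31 cm; m₁ = −d_i1/d_o1 = -0.3734.
d_o2 = 39.1 − (24.31) = 14.79 cm.
Lens 2: 1/d_i2 = 1/(13.7) − 1/(14.79) = 0.005379, so d_i2 = 185.9 cm; m₂ = −d_i2/d_o2 = -12.57.
m = m₁·m₂ = (-0.3734)(-12.57) = +4.69.

m = +4.69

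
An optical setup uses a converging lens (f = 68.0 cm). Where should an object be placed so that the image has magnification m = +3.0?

45.3 cm

m = −d_i/d_o ⇒ d_i = −m·d_o.
1/f = 1/d_o + 1/d_i = 1/d_o − 1/(m·d_o) = (1 − 1/m)/d_o, so d_o = f(1 − 1/m) = (68.00)(1 − 1/(+3.0)) = 45.3 cm.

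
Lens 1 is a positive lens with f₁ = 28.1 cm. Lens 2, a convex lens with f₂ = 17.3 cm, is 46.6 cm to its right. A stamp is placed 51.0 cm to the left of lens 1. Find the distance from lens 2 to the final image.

Lens 1: 1/d_i1 = 1/f₁ − 1/d_o1 = 1/(28.1) − 1/(51.0) = 0.01598, so d_i1 = 62.58 cm.
The intermediate image is 62.58 cm to the right of lens 1, which lies 15.98 cm to the right of lens 2 — a virtual object — so d_o2 = −15.98 cm.
Lens 2: 1/d_i2 = 1/f₂ − 1/d_o2 = 1/(17.3) − 1/(-15.98) = 0.1204, so d_i2 = 8.31 cm.
The final image is real, 8.31 cm to the right of lens 2 (overall magnification ≈ -0.64).

8.31 cm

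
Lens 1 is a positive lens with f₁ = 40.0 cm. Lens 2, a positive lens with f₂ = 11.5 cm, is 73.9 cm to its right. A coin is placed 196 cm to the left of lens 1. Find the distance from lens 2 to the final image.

Lens 1: 1/d_i1 = 1/f₁ − 1/d_o1 = 1/(40.0) − 1/(196) = 0.01990, so d_i1 = 50.26 cm.
The intermediate image is 50.26 cm to the right of lens 1, which is 73.9 − (50.26) = 23.64 cm to the left of lens 2, so d_o2 = +23.64 cm.
Lens 2: 1/d_i2 = 1/f₂ − 1/d_o2 = 1/(11.5) − 1/(23.64) = 0.04466, so d_i2 = 22.4 cm.
The final image is real, 22.4 cm to the right of lens 2 (overall magnification ≈ 0.24).

22.4 cm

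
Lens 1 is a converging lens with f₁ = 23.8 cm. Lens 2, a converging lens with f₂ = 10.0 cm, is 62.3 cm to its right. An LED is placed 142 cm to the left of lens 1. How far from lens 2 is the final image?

14.2 cm

Lens 1: 1/d_i1 = 1/f₁ − 1/d_o1 = 1/(23.8) − 1/(142) = 0.03497, so d_i1 = 28.59 cm.
The intermediate image is 28.59 cm to the right of lens 1, which is 62.3 − (28.59) = 33.71 cm to the left of lens 2, so d_o2 = +33.71 cm.
Lens 2: 1/d_i2 = 1/f₂ − 1/d_o2 = 1/(10.0) − 1/(33.71) = 0.07034, so d_i2 = 14.2 cm.
The final image is real, 14.2 cm to the right of lens 2 (overall magnification ≈ 0.085).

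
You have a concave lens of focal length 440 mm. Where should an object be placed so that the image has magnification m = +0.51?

For a concave lens, f = -440 mm.
m = −d_i/d_o ⇒ d_i = −m·d_o.
1/f = 1/d_o + 1/d_i = 1/d_o − 1/(m·d_o) = (1 − 1/m)/d_o, so d_o = f(1 − 1/m) = (-440.0)(1 − 1/(+0.51)) = 423 mm.

423 mm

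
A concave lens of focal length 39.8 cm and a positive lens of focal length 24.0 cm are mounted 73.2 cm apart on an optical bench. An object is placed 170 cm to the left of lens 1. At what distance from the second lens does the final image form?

31.1 cm

Lens 1 is diverging, so f₁ = −39.8 cm.
Lens 1: 1/d_i1 = 1/f₁ − 1/d_o1 = 1/(-39.8) − 1/(170) = -0.03101, so d_i1 = -32.25 cm.
The intermediate image is 32.25 cm to the left of lens 1 (virtual), which is 73.2 − (-32.25) = 105.5 cm to the left of lens 2, so d_o2 = +105.5 cm.
Lens 2: 1/d_i2 = 1/f₂ − 1/d_o2 = 1/(24.0) − 1/(105.5) = 0.03219, so d_i2 = 31.1 cm.
The final image is real, 31.1 cm to the right of lens 2 (overall magnification ≈ -0.056).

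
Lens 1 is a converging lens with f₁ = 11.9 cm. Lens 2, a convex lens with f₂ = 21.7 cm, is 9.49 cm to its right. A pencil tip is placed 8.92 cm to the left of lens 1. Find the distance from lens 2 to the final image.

41.8 cm

Lens 1: 1/d_i1 = 1/f₁ − 1/d_o1 = 1/(11.9) − 1/(8.92) = -0.02807, so d_i1 = -35.62 cm.
The intermediate image is 35.62 cm to the left of lens 1 (virtual), which is 9.49 − (-35.62) = 45.11 cm to the left of lens 2, so d_o2 = +45.11 cm.
Lens 2: 1/d_i2 = 1/f₂ − 1/d_o2 = 1/(21.7) − 1/(45.11) = 0.02391, so d_i2 = 41.8 cm.
The final image is real, 41.8 cm to the right of lens 2 (overall magnification ≈ -3.7).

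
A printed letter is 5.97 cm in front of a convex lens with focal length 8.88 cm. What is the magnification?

1/d_i = 1/f − 1/d_o = 1/(8.880) − 1/(5.97) = -0.05489, so d_i = -18.22 cm.
m = −d_i/d_o = −(-18.22)/(5.97) = +3.05.
The image is virtual, upright and enlarged, on the same side as the object.

m = +3.05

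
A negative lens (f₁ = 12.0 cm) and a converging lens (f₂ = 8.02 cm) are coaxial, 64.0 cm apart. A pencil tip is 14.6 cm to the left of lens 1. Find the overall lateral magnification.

f₁ = −12.0 cm (diverging).
Lens 1: 1/d_i1 = 1/(-12.0) − 1/(14.6) = -0.1518, so d_i1 = -6.586 cm; m₁ = −d_i1/d_o1 = +0.4511.
d_o2 = 64.0 − (-6.586) = 70.59 cm.
Lens 2: 1/d_i2 = 1/(8.02) − 1/(70.59) = 0.1105, so d_i2 = 9.048 cm; m₂ = −d_i2/d_o2 = -0.1282.
m = m₁·m₂ = (+0.4511)(-0.1282) = -0.0578.

m = -0.0578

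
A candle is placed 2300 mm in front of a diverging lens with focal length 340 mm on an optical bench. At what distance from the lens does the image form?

For a diverging lens, f = -340 mm.
Lens equation: 1/v = 1/f − 1/u = 1/(-340.0) − 1/(2300) = -0.002941 − 0.0004348 = -0.003376, so v = -296 mm.
The image is virtual, upright and reduced, on the same side as the object.

296 mm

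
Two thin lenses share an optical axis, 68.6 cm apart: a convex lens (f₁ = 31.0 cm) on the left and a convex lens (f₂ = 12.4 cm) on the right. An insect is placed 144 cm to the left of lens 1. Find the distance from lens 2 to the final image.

Lens 1: 1/d_i1 = 1/f₁ − 1/d_o1 = 1/(31.0) − 1/(144) = 0.02531, so d_i1 = 39.50 cm.
The intermediate image is 39.50 cm to the right of lens 1, which is 68.6 − (39.50) = 29.10 cm to the left of lens 2, so d_o2 = +29.10 cm.
Lens 2: 1/d_i2 = 1/f₂ − 1/d_o2 = 1/(12.4) − 1/(29.10) = 0.04628, so d_i2 = 21.6 cm.
The final image is real, 21.6 cm to the right of lens 2 (overall magnification ≈ 0.20).

21.6 cm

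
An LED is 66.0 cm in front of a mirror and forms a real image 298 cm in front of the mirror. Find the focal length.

f = 54.0 cm (concave)

Real image ⇒ d_i = +298 cm.
1/f = 1/d_o + 1/d_i = 1/(66.0) + 1/(298) = 0.01851, so f = 54.0 cm.
Since f is positive, the mirror is concave.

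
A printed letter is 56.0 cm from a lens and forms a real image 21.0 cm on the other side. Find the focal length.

f = 15.3 cm (converging)

Real image ⇒ d_i = +21.0 cm.
1/f = 1/d_o + 1/d_i = 1/(56.0) + 1/(21.0) = 0.06548, so f = 15.3 cm.
Since f is positive, the lens is converging.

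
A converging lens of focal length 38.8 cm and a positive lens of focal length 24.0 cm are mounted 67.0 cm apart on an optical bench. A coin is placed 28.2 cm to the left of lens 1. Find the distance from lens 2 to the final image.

27.9 cm

Lens 1: 1/d_i1 = 1/f₁ − 1/d_o1 = 1/(38.8) − 1/(28.2) = -0.009688, so d_i1 = -103.2 cm.
The intermediate image is 103.2 cm to the left of lens 1 (virtual), which is 67.0 − (-103.2) = 170.2 cm to the left of lens 2, so d_o2 = +170.2 cm.
Lens 2: 1/d_i2 = 1/f₂ − 1/d_o2 = 1/(24.0) − 1/(170.2) = 0.03579, so d_i2 = 27.9 cm.
The final image is real, 27.9 cm to the right of lens 2 (overall magnification ≈ -0.60).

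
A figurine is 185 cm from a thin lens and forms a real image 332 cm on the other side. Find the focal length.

Real image ⇒ d_i = +332 cm.
1/f = 1/d_o + 1/d_i = 1/(185) + 1/(332) = 0.008417, so f = 119 cm.
Since f is positive, the thin lens is converging.

f = 119 cm (converging)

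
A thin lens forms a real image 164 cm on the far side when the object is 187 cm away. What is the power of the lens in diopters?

d_i = +164 cm.
1/f = 1/d_o + 1/d_i = 1/(187) + 1/(164) = 0.01145 cm⁻¹.
f = 87.37 cm = 0.8737 m, so P = 1/f = +1.14 D.

P = +1.14 D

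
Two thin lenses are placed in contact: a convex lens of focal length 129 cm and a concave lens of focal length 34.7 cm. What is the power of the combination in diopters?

P₁ = 1/f₁ = 1/(1.29 m) = +0.7752 D; P₂ = 1/f₂ = 1/(-0.347 m) = -2.882 D.
For thin lenses in contact, P = P₁ + P₂ = (+0.7752) + (-2.882) = -2.11 D.

P = -2.11 D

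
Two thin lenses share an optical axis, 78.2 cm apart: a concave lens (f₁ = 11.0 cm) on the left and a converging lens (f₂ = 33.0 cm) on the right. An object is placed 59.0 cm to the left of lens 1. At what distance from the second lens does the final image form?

53.0 cm

Lens 1 is diverging, so f₁ = −11.0 cm.
Lens 1: 1/d_i1 = 1/f₁ − 1/d_o1 = 1/(-11.0) − 1/(59.0) = -0.1079, so d_i1 = -9.271 cm.
The intermediate image is 9.271 cm to the left of lens 1 (virtual), which is 78.2 − (-9.271) = 87.47 cm to the left of lens 2, so d_o2 = +87.47 cm.
Lens 2: 1/d_i2 = 1/f₂ − 1/d_o2 = 1/(33.0) − 1/(87.47) = 0.01887, so d_i2 = 53.0 cm.
The final image is real, 53.0 cm to the right of lens 2 (overall magnification ≈ -0.095).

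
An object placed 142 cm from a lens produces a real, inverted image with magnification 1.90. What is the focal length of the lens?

f = 93.0 cm (converging)

m = −d_i/d_o ⇒ d_i = −m·d_o = −(-1.90)·(142) = 269.8 cm.
1/f = 1/d_o + 1/d_i = 1/(142) + 1/(269.8) = 0.01075, so f = 93.0 cm.
Since f is positive, the lens is converging.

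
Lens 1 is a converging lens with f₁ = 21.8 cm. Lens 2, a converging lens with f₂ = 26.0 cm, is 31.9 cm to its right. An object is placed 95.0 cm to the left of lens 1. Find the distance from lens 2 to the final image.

4.19 cm

Lens 1: 1/d_i1 = 1/f₁ − 1/d_o1 = 1/(21.8) − 1/(95.0) = 0.03535, so d_i1 = 28.29 cm.
The intermediate image is 28.29 cm to the right of lens 1, which is 31.9 − (28.29) = 3.610 cm to the left of lens 2, so d_o2 = +3.610 cm.
Lens 2: 1/d_i2 = 1/f₂ − 1/d_o2 = 1/(26.0) − 1/(3.610) = -0.2385, so d_i2 = -4.19 cm.
The final image is virtual, 4.19 cm to the left of lens 2 (overall magnification ≈ -0.35).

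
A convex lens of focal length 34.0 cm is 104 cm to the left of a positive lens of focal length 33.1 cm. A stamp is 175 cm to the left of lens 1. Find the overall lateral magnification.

Lens 1: 1/d_i1 = 1/(34.0) − 1/(175) = 0.02370, so d_i1 = 42.20 cm; m₁ = −d_i1/d_o1 = -0.2411.
d_o2 = 104 − (42.20) = 61.80 cm.
Lens 2: 1/d_i2 = 1/(33.1) − 1/(61.80) = 0.01403, so d_i2 = 71.27 cm; m₂ = −d_i2/d_o2 = -1.153.
m = m₁·m₂ = (-0.2411)(-1.153) = +0.278.

m = +0.278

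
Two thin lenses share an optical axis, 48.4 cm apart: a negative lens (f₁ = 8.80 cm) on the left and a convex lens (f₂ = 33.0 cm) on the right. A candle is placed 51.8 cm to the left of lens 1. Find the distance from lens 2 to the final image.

80.5 cm

Lens 1 is diverging, so f₁ = −8.80 cm.
Lens 1: 1/d_i1 = 1/f₁ − 1/d_o1 = 1/(-8.80) − 1/(51.8) = -0.1329, so d_i1 = -7.522 cm.
The intermediate image is 7.522 cm to the left of lens 1 (virtual), which is 48.4 − (-7.522) = 55.92 cm to the left of lens 2, so d_o2 = +55.92 cm.
Lens 2: 1/d_i2 = 1/f₂ − 1/d_o2 = 1/(33.0) − 1/(55.92) = 0.01242, so d_i2 = 80.5 cm.
The final image is real, 80.5 cm to the right of lens 2 (overall magnification ≈ -0.21).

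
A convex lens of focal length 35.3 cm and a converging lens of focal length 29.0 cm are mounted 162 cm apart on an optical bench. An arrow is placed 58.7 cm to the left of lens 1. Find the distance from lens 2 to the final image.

Lens 1: 1/d_i1 = 1/f₁ − 1/d_o1 = 1/(35.3) − 1/(58.7) = 0.01129, so d_i1 = 88.55 cm.
The intermediate image is 88.55 cm to the right of lens 1, which is 162 − (88.55) = 73.45 cm to the left of lens 2, so d_o2 = +73.45 cm.
Lens 2: 1/d_i2 = 1/f₂ − 1/d_o2 = 1/(29.0) − 1/(73.45) = 0.02087, so d_i2 = 47.9 cm.
The final image is real, 47.9 cm to the right of lens 2 (overall magnification ≈ 0.98).

47.9 cm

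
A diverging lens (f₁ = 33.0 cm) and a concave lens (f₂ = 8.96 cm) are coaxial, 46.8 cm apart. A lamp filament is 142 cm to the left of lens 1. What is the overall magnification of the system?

f₁ = −33.0 cm (diverging).
Lens 1: 1/d_i1 = 1/(-33.0) − 1/(142) = -0.03735, so d_i1 = -26.78 cm; m₁ = −d_i1/d_o1 = +0.1886.
d_o2 = 46.8 − (-26.78) = 73.58 cm.
f₂ = −8.96 cm (diverging).
Lens 2: 1/d_i2 = 1/(-8.96) − 1/(73.58) = -0.1252, so d_i2 = -7.987 cm; m₂ = −d_i2/d_o2 = +0.1086.
m = m₁·m₂ = (+0.1886)(+0.1086) = +0.0205.

m = +0.0205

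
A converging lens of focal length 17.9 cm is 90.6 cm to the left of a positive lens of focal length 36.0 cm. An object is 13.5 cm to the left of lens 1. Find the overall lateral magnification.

m = -1.34

Lens 1: 1/d_i1 = 1/(17.9) − 1/(13.5) = -0.01821, so d_i1 = -54.92 cm; m₁ = −d_i1/d_o1 = +4.068.
d_o2 = 90.6 − (-54.92) = 145.5 cm.
Lens 2: 1/d_i2 = 1/(36.0) − 1/(145.5) = 0.02090, so d_i2 = 47.84 cm; m₂ = −d_i2/d_o2 = -0.3288.
m = m₁·m₂ = (+4.068)(-0.3288) = -1.34.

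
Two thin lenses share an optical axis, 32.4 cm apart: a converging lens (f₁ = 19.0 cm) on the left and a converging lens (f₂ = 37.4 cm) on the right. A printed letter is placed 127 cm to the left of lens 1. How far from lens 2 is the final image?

Lens 1: 1/d_i1 = 1/f₁ − 1/d_o1 = 1/(19.0) − 1/(127) = 0.04476, so d_i1 = 22.34 cm.
The intermediate image is 22.34 cm to the right of lens 1, which is 32.4 − (22.34) = 10.06 cm to the left of lens 2, so d_o2 = +10.06 cm.
Lens 2: 1/d_i2 = 1/f₂ − 1/d_o2 = 1/(37.4) − 1/(10.06) = -0.07267, so d_i2 = -13.8 cm.
The final image is virtual, 13.8 cm to the left of lens 2 (overall magnification ≈ -0.24).

13.8 cm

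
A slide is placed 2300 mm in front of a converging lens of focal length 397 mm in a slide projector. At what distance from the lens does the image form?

480 mm

Lens equation: 1/q = 1/f − 1/p = 1/(397.0) − 1/(2300) = 0.002519 − 0.0004348 = 0.002084, so q = 480 mm.
The image is real, inverted and reduced, on the far side of the lens.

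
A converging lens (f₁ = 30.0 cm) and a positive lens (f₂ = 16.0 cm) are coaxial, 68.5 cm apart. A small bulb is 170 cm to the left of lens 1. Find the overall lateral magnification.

m = +0.213

Lens 1: 1/d_i1 = 1/(30.0) − 1/(170) = 0.02745, so d_i1 = 36.43 cm; m₁ = −d_i1/d_o1 = -0.2143.
d_o2 = 68.5 − (36.43) = 32.07 cm.
Lens 2: 1/d_i2 = 1/(16.0) − 1/(32.07) = 0.03132, so d_i2 = 31.93 cm; m₂ = −d_i2/d_o2 = -0.9956.
m = m₁·m₂ = (-0.2143)(-0.9956) = +0.213.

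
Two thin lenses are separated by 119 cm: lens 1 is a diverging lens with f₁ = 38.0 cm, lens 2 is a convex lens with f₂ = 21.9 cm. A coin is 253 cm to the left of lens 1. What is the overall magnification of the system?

m = -0.0220

f₁ = −38.0 cm (diverging).
Lens 1: 1/d_i1 = 1/(-38.0) − 1/(253) = -0.03027, so d_i1 = -33.04 cm; m₁ = −d_i1/d_o1 = +0.1306.
d_o2 = 119 − (-33.04) = 152.0 cm.
Lens 2: 1/d_i2 = 1/(21.9) − 1/(152.0) = 0.03908, so d_i2 = 25.59 cm; m₂ = −d_i2/d_o2 = -0.1683.
m = m₁·m₂ = (+0.1306)(-0.1683) = -0.0220.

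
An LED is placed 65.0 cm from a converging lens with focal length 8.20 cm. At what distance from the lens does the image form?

9.38 cm

Thin-lens equation: 1/d_i = 1/f − 1/d_o = 1/(8.200) − 1/(65.0) = 0.1220 − 0.01538 = 0.1066, so d_i = 9.38 cm.
The image is real, inverted and reduced, on the far side of the lens.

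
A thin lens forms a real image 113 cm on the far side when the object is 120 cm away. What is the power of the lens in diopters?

P = +1.72 D

d_i = +113 cm.
1/f = 1/d_o + 1/d_i = 1/(120) + 1/(113) = 0.01718 cm⁻¹.
f = 58.20 cm = 0.5820 m, so P = 1/f = +1.72 D.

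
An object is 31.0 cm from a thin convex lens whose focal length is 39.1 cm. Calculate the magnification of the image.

m = +4.83

1/d_i = 1/f − 1/d_o = 1/(39.10) − 1/(31.0) = -0.006683, so d_i = -149.6 cm.
m = −d_i/d_o = −(-149.6)/(31.0) = +4.83.
The image is virtual, upright and enlarged, on the same side as the object.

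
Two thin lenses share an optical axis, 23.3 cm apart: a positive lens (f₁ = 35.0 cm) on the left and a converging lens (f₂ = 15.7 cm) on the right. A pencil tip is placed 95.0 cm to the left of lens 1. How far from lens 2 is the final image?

Lens 1: 1/d_i1 = 1/f₁ − 1/d_o1 = 1/(35.0) − 1/(95.0) = 0.01805, so d_i1 = 55.42 cm.
The intermediate image is 55.42 cm to the right of lens 1, which lies 32.12 cm to the right of lens 2 — a virtual object — so d_o2 = −32.12 cm.
Lens 2: 1/d_i2 = 1/f₂ − 1/d_o2 = 1/(15.7) − 1/(-32.12) = 0.09483, so d_i2 = 10.5 cm.
The final image is real, 10.5 cm to the right of lens 2 (overall magnification ≈ -0.19).

10.5 cm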